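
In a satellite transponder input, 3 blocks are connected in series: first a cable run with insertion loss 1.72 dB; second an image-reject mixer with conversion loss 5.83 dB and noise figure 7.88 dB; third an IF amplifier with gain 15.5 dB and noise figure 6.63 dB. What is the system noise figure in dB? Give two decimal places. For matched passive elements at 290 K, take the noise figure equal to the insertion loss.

Convert to linear (a loss of L dB is a gain of −L dB): F_i = 10^(NF_i/10), G_i = 10^(G_i,dB/10)
  Stage 1: F_1 = 10^(1.72/10) = 1.486, G_1 = 10^(−1.72/10) = 0.6730
  Stage 2: F_2 = 10^(7.88/10) = 6.138, G_2 = 10^(−5.83/10) = 0.2612
  Stage 3: F_3 = 10^(6.63/10) = 4.603, G_3 = 10^(15.5/10) = 35.48
Friis cascade:
  F = 1.486 + (6.138 − 1)/0.6730 + (4.603 − 1)/0.1758 = 29.61
NF = 10 log₁₀(29.61) = 14.71 dB

14.71 dB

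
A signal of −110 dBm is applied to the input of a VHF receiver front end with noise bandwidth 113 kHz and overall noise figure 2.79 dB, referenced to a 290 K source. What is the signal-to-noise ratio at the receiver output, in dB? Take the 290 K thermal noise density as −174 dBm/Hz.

10.7 dB

Noise floor: N = −174 + 10 log₁₀(B) + NF
10 log₁₀(1.13×10⁵) = 50.53 dB
N = −174 + 50.53 + 2.79 = −120.68 dBm
SNR = P_sig − N = −110 − (−120.68) = 10.68 dB → 10.7 dB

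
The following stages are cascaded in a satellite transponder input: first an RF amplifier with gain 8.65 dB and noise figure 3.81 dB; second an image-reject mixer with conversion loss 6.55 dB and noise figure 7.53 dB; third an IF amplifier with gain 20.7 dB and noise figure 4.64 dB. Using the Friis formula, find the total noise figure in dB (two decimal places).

Convert to linear (a loss of L dB is a gain of −L dB): F_i = 10^(NF_i/10), G_i = 10^(G_i,dB/10)
  Stage 1: F_1 = 10^(3.81/10) = 2.404, G_1 = 10^(8.65/10) = 7.328
  Stage 2: F_2 = 10^(7.53/10) = 5.662, G_2 = 10^(−6.55/10) = 0.2213
  Stage 3: F_3 = 10^(4.64/10) = 2.911, G_3 = 10^(20.7/10) = 117.5
Friis cascade:
  F = 2.404 + (5.662 − 1)/7.328 + (2.911 − 1)/1.622 = 4.219
NF = 10 log₁₀(4.219) = 6.25 dB

6.25 dB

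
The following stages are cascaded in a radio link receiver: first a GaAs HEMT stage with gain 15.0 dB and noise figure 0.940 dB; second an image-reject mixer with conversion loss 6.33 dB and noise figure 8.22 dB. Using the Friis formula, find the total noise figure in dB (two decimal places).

Convert to linear (a loss of L dB is a gain of −L dB): F_i = 10^(NF_i/10), G_i = 10^(G_i,dB/10)
  Stage 1: F_1 = 10^(0.940/10) = 1.242, G_1 = 10^(15.0/10) = 31.62
  Stage 2: F_2 = 10^(8.22/10) = 6.637, G_2 = 10^(−6.33/10) = 0.2328
Friis cascade:
  F = 1.242 + (6.637 − 1)/31.62 = 1.420
NF = 10 log₁₀(1.420) = 1.52 dB

1.52 dB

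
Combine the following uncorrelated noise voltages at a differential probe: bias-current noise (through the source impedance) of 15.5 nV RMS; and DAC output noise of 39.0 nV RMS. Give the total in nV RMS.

Uncorrelated sources add in power (mean-square): V_tot = √(ΣV_i²)
V_tot = √[(1.55×10⁻⁸)² + (3.90×10⁻⁸)²] = 4.20×10⁻⁸ V = 42.0 nV

42.0 nV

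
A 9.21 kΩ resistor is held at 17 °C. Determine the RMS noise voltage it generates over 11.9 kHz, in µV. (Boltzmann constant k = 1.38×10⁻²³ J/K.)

1.32 µV

T = 17 °C + 273.15 = 290.15 K
V_n = √(4kTRB)
4kTRB = 4 × 1.38×10⁻²³ × 290.15 × 9.21×10³ × 1.19×10⁴ = 1.76×10⁻¹² V²
V_n = √(1.76×10⁻¹²) = 1.32×10⁻⁶ V = 1.32 µV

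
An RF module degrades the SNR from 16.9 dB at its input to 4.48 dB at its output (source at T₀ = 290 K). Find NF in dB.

NF (dB) = SNR_in(dB) − SNR_out(dB) when the source is at T₀
NF = 16.9 − 4.48 = 12.42 dB

12.42 dB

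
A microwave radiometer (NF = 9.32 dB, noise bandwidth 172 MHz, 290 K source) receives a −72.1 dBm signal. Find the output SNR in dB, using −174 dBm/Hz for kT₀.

10.2 dB

Noise floor: N = −174 + 10 log₁₀(B) + NF
10 log₁₀(1.72×10⁸) = 82.36 dB
N = −174 + 82.36 + 9.32 = −82.32 dBm
SNR = P_sig − N = −72.1 − (−82.32) = 10.22 dB → 10.2 dB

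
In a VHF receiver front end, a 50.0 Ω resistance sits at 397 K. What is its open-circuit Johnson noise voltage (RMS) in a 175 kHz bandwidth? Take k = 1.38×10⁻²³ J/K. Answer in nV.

V_n = √(4kTRB)
4kTRB = 4 × 1.38×10⁻²³ × 397 × 5.00×10¹ × 1.75×10⁵ = 1.92×10⁻¹³ V²
V_n = √(1.92×10⁻¹³) = 4.38×10⁻⁷ V = 438 nV

438 nV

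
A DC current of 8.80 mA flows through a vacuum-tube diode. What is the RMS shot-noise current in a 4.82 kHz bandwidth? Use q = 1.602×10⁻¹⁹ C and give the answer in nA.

I_n = √(2qI·B)
2qI·B = 2 × 1.602×10⁻¹⁹ × 8.80×10⁻³ × 4.82×10³ = 1.36×10⁻¹⁷ A²
I_n = √(1.36×10⁻¹⁷) = 3.69×10⁻⁹ A = 3.69 nA

3.69 nA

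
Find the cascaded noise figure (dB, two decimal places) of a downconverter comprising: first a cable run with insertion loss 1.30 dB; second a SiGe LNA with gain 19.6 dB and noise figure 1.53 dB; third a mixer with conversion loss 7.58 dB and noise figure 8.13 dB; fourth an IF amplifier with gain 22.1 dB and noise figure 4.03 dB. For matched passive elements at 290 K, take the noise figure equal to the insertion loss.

Convert to linear (a loss of L dB is a gain of −L dB): F_i = 10^(NF_i/10), G_i = 10^(G_i,dB/10)
  Stage 1: F_1 = 10^(1.30/10) = 1.349, G_1 = 10^(−1.30/10) = 0.7413
  Stage 2: F_2 = 10^(1.53/10) = 1.422, G_2 = 10^(19.6/10) = 91.20
  Stage 3: F_3 = 10^(8.13/10) = 6.501, G_3 = 10^(−7.58/10) = 0.1746
  Stage 4: F_4 = 10^(4.03/10) = 2.529, G_4 = 10^(22.1/10) = 162.2
Friis cascade:
  F = 1.349 + (1.422 − 1)/0.7413 + (6.501 − 1)/67.61 + (2.529 − 1)/11.80 = 2.130
NF = 10 log₁₀(2.130) = 3.28 dB

3.28 dB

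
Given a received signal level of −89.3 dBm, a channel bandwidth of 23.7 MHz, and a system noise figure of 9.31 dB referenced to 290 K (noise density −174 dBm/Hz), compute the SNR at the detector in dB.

1.6 dB

Noise floor: N = −174 + 10 log₁₀(B) + NF
10 log₁₀(2.37×10⁷) = 73.75 dB
N = −174 + 73.75 + 9.31 = −90.94 dBm
SNR = P_sig − N = −89.3 − (−90.94) = 1.64 dB → 1.6 dB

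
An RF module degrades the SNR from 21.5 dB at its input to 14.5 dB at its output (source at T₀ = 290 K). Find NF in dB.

NF (dB) = SNR_in(dB) − SNR_out(dB) when the source is at T₀
NF = 21.5 − 14.5 = 7.0 dB

7.0 dB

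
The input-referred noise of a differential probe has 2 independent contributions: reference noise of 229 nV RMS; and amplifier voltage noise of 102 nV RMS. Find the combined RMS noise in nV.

Uncorrelated sources add in power (mean-square): V_tot = √(ΣV_i²)
V_tot = √[(2.29×10⁻⁷)² + (1.02×10⁻⁷)²] = 2.51×10⁻⁷ V = 251 nV

251 nV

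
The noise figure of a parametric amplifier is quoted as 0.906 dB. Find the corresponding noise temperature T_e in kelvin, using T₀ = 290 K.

67.3 K

F = 10^(0.906/10) = 1.23197
T_e = (F − 1)·T₀ = (1.23197 − 1) × 290 = 67.3 K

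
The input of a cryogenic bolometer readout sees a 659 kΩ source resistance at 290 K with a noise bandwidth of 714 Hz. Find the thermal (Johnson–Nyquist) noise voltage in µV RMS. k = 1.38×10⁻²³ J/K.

2.74 µV

V_n = √(4kTRB)
4kTRB = 4 × 1.38×10⁻²³ × 290 × 6.59×10⁵ × 7.14×10² = 7.53×10⁻¹² V²
V_n = √(7.53×10⁻¹²) = 2.74×10⁻⁶ V = 2.74 µV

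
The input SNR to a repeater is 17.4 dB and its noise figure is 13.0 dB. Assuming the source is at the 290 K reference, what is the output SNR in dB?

By definition F = SNR_in/SNR_out, so in dB: SNR_out = SNR_in − NF
SNR_out = 17.4 − 13.0 = 4.4 dB

4.4 dB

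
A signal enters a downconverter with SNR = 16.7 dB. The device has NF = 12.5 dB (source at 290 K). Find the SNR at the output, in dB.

By definition F = SNR_in/SNR_out, so in dB: SNR_out = SNR_in − NF
SNR_out = 16.7 − 12.5 = 4.2 dB

4.2 dB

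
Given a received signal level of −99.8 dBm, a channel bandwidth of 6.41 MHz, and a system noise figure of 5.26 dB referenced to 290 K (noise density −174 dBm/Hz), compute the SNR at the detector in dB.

Noise floor: N = −174 + 10 log₁₀(B) + NF
10 log₁₀(6.41×10⁶) = 68.07 dB
N = −174 + 68.07 + 5.26 = −100.67 dBm
SNR = P_sig − N = −99.8 − (−100.67) = 0.87 dB → 0.9 dB

0.9 dB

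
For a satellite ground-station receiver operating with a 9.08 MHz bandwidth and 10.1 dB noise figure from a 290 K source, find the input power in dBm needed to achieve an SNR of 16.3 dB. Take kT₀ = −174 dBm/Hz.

Sensitivity = −174 + 10 log₁₀(B) + NF + SNR_min
= −174 + 69.58 + 10.1 + 16.3
= −78.02 dBm → −78.0 dBm

−78.0 dBm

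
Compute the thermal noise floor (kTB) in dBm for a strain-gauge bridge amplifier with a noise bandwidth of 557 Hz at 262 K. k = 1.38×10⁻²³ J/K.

−147.0 dBm

P_n = kTB = 1.38×10⁻²³ × 262 × 5.57×10² = 2.01×10⁻¹⁸ W
In dBm: 10 log₁₀(2.01×10⁻¹⁸ / 10⁻³) = −147.0 dBm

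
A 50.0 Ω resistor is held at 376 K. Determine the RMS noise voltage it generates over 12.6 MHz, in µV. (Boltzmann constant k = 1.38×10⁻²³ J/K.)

V_n = √(4kTRB)
4kTRB = 4 × 1.38×10⁻²³ × 376 × 5.00×10¹ × 1.26×10⁷ = 1.31×10⁻¹¹ V²
V_n = √(1.31×10⁻¹¹) = 3.62×10⁻⁶ V = 3.62 µV

3.62 µV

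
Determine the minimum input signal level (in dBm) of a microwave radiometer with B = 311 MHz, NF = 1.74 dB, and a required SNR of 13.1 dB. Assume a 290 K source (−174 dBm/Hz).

−74.2 dBm

Sensitivity = −174 + 10 log₁₀(B) + NF + SNR_min
= −174 + 84.93 + 1.74 + 13.1
= −74.23 dBm → −74.2 dBm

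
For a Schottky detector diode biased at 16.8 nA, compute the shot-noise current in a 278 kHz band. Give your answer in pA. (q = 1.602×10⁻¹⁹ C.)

I_n = √(2qI·B)
2qI·B = 2 × 1.602×10⁻¹⁹ × 1.68×10⁻⁸ × 2.78×10⁵ = 1.50×10⁻²¹ A²
I_n = √(1.50×10⁻²¹) = 3.87×10⁻¹¹ A = 38.7 pA

38.7 pA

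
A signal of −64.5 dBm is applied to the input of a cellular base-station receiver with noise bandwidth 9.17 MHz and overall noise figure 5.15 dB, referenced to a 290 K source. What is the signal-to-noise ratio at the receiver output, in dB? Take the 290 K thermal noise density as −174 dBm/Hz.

Noise floor: N = −174 + 10 log₁₀(B) + NF
10 log₁₀(9.17×10⁶) = 69.62 dB
N = −174 + 69.62 + 5.15 = −99.23 dBm
SNR = P_sig − N = −64.5 − (−99.23) = 34.73 dB → 34.7 dB

34.7 dB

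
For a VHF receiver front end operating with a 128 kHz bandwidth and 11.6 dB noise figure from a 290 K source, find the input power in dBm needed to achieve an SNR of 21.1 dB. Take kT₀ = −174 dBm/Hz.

Sensitivity = −174 + 10 log₁₀(B) + NF + SNR_min
= −174 + 51.07 + 11.6 + 21.1
= −90.23 dBm → −90.2 dBm

−90.2 dBm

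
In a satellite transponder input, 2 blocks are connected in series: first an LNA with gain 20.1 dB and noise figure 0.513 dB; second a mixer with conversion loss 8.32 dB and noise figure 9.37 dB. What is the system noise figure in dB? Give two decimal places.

Convert to linear (a loss of L dB is a gain of −L dB): F_i = 10^(NF_i/10), G_i = 10^(G_i,dB/10)
  Stage 1: F_1 = 10^(0.513/10) = 1.125, G_1 = 10^(20.1/10) = 102.3
  Stage 2: F_2 = 10^(9.37/10) = 8.650, G_2 = 10^(−8.32/10) = 0.1472
Friis cascade:
  F = 1.125 + (8.650 − 1)/102.3 = 1.200
NF = 10 log₁₀(1.200) = 0.79 dB

0.79 dB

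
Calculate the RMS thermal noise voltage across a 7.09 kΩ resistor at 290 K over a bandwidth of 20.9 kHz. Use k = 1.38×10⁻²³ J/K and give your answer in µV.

V_n = √(4kTRB)
4kTRB = 4 × 1.38×10⁻²³ × 290 × 7.09×10³ × 2.09×10⁴ = 2.37×10⁻¹² V²
V_n = √(2.37×10⁻¹²) = 1.54×10⁻⁶ V = 1.54 µV

1.54 µV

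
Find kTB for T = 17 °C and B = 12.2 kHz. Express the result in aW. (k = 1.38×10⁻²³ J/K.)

T = 17 °C + 273.15 = 290.15 K
P_n = kTB = 1.38×10⁻²³ × 290.15 × 1.22×10⁴ = 4.88×10⁻¹⁷ W = 48.8 aW

48.8 aW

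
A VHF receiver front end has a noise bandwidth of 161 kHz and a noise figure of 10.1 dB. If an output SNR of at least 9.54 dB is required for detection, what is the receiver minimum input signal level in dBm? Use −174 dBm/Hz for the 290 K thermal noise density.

−102.3 dBm

Sensitivity = −174 + 10 log₁₀(B) + NF + SNR_min
= −174 + 52.07 + 10.1 + 9.54
= −102.29 dBm → −102.3 dBm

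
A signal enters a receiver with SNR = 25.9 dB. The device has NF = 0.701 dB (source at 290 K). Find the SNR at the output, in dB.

25.199 dB

By definition F = SNR_in/SNR_out, so in dB: SNR_out = SNR_in − NF
SNR_out = 25.9 − 0.701 = 25.199 dB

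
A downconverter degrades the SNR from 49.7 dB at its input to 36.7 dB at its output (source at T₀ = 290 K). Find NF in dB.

NF (dB) = SNR_in(dB) − SNR_out(dB) when the source is at T₀
NF = 49.7 − 36.7 = 13.0 dB

13.0 dB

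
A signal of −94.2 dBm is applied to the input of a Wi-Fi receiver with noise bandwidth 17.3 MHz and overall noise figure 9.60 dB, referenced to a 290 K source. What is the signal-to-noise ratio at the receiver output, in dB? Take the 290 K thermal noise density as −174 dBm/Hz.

Noise floor: N = −174 + 10 log₁₀(B) + NF
10 log₁₀(1.73×10⁷) = 72.38 dB
N = −174 + 72.38 + 9.60 = −92.02 dBm
SNR = P_sig − N = −94.2 − (−92.02) = −2.18 dB → −2.2 dB

−2.2 dB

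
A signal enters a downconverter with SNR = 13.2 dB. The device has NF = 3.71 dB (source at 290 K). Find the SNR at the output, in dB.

By definition F = SNR_in/SNR_out, so in dB: SNR_out = SNR_in − NF
SNR_out = 13.2 − 3.71 = 9.49 dB

9.49 dB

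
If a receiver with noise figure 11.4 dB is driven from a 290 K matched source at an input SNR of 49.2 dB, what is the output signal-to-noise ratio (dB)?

By definition F = SNR_in/SNR_out, so in dB: SNR_out = SNR_in − NF
SNR_out = 49.2 − 11.4 = 37.8 dB

37.8 dB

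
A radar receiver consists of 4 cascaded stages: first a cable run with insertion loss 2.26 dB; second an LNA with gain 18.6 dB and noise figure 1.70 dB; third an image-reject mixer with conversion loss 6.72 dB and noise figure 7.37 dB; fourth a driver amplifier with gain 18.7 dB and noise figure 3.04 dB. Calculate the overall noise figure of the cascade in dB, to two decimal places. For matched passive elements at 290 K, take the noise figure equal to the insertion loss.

Convert to linear (a loss of L dB is a gain of −L dB): F_i = 10^(NF_i/10), G_i = 10^(G_i,dB/10)
  Stage 1: F_1 = 10^(2.26/10) = 1.683, G_1 = 10^(−2.26/10) = 0.5943
  Stage 2: F_2 = 10^(1.70/10) = 1.479, G_2 = 10^(18.6/10) = 72.44
  Stage 3: F_3 = 10^(7.37/10) = 5.458, G_3 = 10^(−6.72/10) = 0.2128
  Stage 4: F_4 = 10^(3.04/10) = 2.014, G_4 = 10^(18.7/10) = 74.13
Friis cascade:
  F = 1.683 + (1.479 − 1)/0.5943 + (5.458 − 1)/43.05 + (2.014 − 1)/9.162 = 2.703
NF = 10 log₁₀(2.703) = 4.32 dB

4.32 dB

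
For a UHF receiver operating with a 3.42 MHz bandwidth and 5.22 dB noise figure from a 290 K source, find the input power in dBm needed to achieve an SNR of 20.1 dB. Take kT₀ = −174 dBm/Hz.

Sensitivity = −174 + 10 log₁₀(B) + NF + SNR_min
= −174 + 65.34 + 5.22 + 20.1
= −83.34 dBm → −83.3 dBm

−83.3 dBm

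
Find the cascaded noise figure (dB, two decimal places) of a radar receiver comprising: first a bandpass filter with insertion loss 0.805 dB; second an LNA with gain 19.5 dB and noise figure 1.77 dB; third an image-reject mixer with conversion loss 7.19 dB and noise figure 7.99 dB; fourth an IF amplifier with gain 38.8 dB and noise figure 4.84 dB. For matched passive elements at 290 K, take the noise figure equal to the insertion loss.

Convert to linear (a loss of L dB is a gain of −L dB): F_i = 10^(NF_i/10), G_i = 10^(G_i,dB/10)
  Stage 1: F_1 = 10^(0.805/10) = 1.204, G_1 = 10^(−0.805/10) = 0.8308
  Stage 2: F_2 = 10^(1.77/10) = 1.503, G_2 = 10^(19.5/10) = 89.13
  Stage 3: F_3 = 10^(7.99/10) = 6.295, G_3 = 10^(−7.19/10) = 0.1910
  Stage 4: F_4 = 10^(4.84/10) = 3.048, G_4 = 10^(38.8/10) = 7586
Friis cascade:
  F = 1.204 + (1.503 − 1)/0.8308 + (6.295 − 1)/74.05 + (3.048 − 1)/14.14 = 2.026
NF = 10 log₁₀(2.026) = 3.07 dB

3.07 dB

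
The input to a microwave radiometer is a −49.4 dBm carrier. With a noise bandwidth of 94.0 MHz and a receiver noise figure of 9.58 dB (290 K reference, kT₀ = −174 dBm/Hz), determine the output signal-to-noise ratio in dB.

35.3 dB

Noise floor: N = −174 + 10 log₁₀(B) + NF
10 log₁₀(9.40×10⁷) = 79.73 dB
N = −174 + 79.73 + 9.58 = −84.69 dBm
SNR = P_sig − N = −49.4 − (−84.69) = 35.29 dB → 35.3 dB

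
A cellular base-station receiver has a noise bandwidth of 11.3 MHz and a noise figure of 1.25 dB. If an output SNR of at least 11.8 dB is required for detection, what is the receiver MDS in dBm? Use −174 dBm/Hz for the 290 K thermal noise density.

−90.4 dBm

Sensitivity = −174 + 10 log₁₀(B) + NF + SNR_min
= −174 + 70.53 + 1.25 + 11.8
= −90.42 dBm → −90.4 dBm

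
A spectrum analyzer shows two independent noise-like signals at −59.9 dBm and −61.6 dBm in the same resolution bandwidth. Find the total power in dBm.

−57.7 dBm

Convert to linear, add, convert back:
P₁ = 1.02×10⁻⁹ W, P₂ = 6.92×10⁻¹⁰ W
P_tot = 1.72×10⁻⁹ W → 10 log₁₀(P_tot / 10⁻³) = −57.7 dBm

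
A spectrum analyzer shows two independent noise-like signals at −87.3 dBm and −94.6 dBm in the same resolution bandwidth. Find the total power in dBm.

Convert to linear, add, convert back:
P₁ = 1.86×10⁻¹² W, P₂ = 3.47×10⁻¹³ W
P_tot = 2.21×10⁻¹² W → 10 log₁₀(P_tot / 10⁻³) = −86.6 dBm

−86.6 dBm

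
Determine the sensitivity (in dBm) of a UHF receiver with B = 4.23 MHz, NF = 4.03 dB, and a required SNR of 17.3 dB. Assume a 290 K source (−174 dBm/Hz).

−86.4 dBm

Sensitivity = −174 + 10 log₁₀(B) + NF + SNR_min
= −174 + 66.26 + 4.03 + 17.3
= −86.41 dBm → −86.4 dBm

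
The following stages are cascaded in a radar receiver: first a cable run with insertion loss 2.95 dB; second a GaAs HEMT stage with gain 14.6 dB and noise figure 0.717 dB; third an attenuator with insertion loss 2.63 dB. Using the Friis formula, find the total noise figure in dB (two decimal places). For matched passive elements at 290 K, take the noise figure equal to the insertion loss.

Convert to linear (a loss of L dB is a gain of −L dB): F_i = 10^(NF_i/10), G_i = 10^(G_i,dB/10)
  Stage 1: F_1 = 10^(2.95/10) = 1.972, G_1 = 10^(−2.95/10) = 0.5070
  Stage 2: F_2 = 10^(0.717/10) = 1.180, G_2 = 10^(14.6/10) = 28.84
  Stage 3: F_3 = 10^(2.63/10) = 1.832, G_3 = 10^(−2.63/10) = 0.5458
Friis cascade:
  F = 1.972 + (1.180 − 1)/0.5070 + (1.832 − 1)/14.62 = 2.383
NF = 10 log₁₀(2.383) = 3.77 dB

3.77 dB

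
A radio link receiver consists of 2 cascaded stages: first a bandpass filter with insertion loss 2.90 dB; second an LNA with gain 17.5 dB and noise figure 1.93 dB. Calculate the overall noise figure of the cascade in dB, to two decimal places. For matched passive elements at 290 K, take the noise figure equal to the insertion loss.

4.83 dB

Convert to linear (a loss of L dB is a gain of −L dB): F_i = 10^(NF_i/10), G_i = 10^(G_i,dB/10)
  Stage 1: F_1 = 10^(2.90/10) = 1.950, G_1 = 10^(−2.90/10) = 0.5129
  Stage 2: F_2 = 10^(1.93/10) = 1.560, G_2 = 10^(17.5/10) = 56.23
Friis cascade:
  F = 1.950 + (1.560 − 1)/0.5129 = 3.041
NF = 10 log₁₀(3.041) = 4.83 dB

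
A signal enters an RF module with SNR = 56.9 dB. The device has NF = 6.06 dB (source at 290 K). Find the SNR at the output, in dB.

By definition F = SNR_in/SNR_out, so in dB: SNR_out = SNR_in − NF
SNR_out = 56.9 − 6.06 = 50.84 dB

50.84 dB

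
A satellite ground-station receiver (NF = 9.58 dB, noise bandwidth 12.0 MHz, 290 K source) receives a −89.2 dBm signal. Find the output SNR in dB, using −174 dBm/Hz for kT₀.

4.4 dB

Noise floor: N = −174 + 10 log₁₀(B) + NF
10 log₁₀(1.20×10⁷) = 70.79 dB
N = −174 + 70.79 + 9.58 = −93.63 dBm
SNR = P_sig − N = −89.2 − (−93.63) = 4.43 dB → 4.4 dB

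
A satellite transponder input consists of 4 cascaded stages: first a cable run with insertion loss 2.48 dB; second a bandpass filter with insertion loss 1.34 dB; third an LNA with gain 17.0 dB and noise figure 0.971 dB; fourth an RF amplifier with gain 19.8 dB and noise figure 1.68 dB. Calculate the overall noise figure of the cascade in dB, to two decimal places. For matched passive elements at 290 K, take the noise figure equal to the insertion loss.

Convert to linear (a loss of L dB is a gain of −L dB): F_i = 10^(NF_i/10), G_i = 10^(G_i,dB/10)
  Stage 1: F_1 = 10^(2.48/10) = 1.770, G_1 = 10^(−2.48/10) = 0.5649
  Stage 2: F_2 = 10^(1.34/10) = 1.361, G_2 = 10^(−1.34/10) = 0.7345
  Stage 3: F_3 = 10^(0.971/10) = 1.251, G_3 = 10^(17.0/10) = 50.12
  Stage 4: F_4 = 10^(1.68/10) = 1.472, G_4 = 10^(19.8/10) = 95.50
Friis cascade:
  F = 1.770 + (1.361 − 1)/0.5649 + (1.251 − 1)/0.4150 + (1.472 − 1)/20.80 = 3.036
NF = 10 log₁₀(3.036) = 4.82 dB

4.82 dB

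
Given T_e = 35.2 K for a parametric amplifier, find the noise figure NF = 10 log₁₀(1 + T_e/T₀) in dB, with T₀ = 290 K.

0.498 dB

F = 1 + T_e/T₀ = 1 + 35.2/290 = 1.12138
NF = 10 log₁₀(1.12138) = 0.498 dB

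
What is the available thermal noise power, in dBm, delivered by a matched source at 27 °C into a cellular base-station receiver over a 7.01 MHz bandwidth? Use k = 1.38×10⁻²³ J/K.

T = 27 °C + 273.15 = 300.15 K
P_n = kTB = 1.38×10⁻²³ × 300.15 × 7.01×10⁶ = 2.90×10⁻¹⁴ W
In dBm: 10 log₁₀(2.90×10⁻¹⁴ / 10⁻³) = −105.4 dBm

−105.4 dBm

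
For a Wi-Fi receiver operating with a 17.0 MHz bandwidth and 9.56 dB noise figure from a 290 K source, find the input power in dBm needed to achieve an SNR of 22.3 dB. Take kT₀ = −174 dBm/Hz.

−69.8 dBm

Sensitivity = −174 + 10 log₁₀(B) + NF + SNR_min
= −174 + 72.3 + 9.56 + 22.3
= −69.84 dBm → −69.8 dBm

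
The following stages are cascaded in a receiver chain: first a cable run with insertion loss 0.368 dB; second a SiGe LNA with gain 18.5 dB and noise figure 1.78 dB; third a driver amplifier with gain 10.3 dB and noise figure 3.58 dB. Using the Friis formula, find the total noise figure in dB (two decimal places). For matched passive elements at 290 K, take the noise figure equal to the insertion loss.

2.20 dB

Convert to linear (a loss of L dB is a gain of −L dB): F_i = 10^(NF_i/10), G_i = 10^(G_i,dB/10)
  Stage 1: F_1 = 10^(0.368/10) = 1.088, G_1 = 10^(−0.368/10) = 0.9188
  Stage 2: F_2 = 10^(1.78/10) = 1.507, G_2 = 10^(18.5/10) = 70.79
  Stage 3: F_3 = 10^(3.58/10) = 2.280, G_3 = 10^(10.3/10) = 10.72
Friis cascade:
  F = 1.088 + (1.507 − 1)/0.9188 + (2.280 − 1)/65.04 = 1.660
NF = 10 log₁₀(1.660) = 2.20 dB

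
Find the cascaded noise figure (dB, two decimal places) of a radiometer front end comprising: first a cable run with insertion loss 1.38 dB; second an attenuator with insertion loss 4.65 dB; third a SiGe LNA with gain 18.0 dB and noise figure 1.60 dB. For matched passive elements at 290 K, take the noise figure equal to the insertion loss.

7.63 dB

Convert to linear (a loss of L dB is a gain of −L dB): F_i = 10^(NF_i/10), G_i = 10^(G_i,dB/10)
  Stage 1: F_1 = 10^(1.38/10) = 1.374, G_1 = 10^(−1.38/10) = 0.7278
  Stage 2: F_2 = 10^(4.65/10) = 2.917, G_2 = 10^(−4.65/10) = 0.3428
  Stage 3: F_3 = 10^(1.60/10) = 1.445, G_3 = 10^(18.0/10) = 63.10
Friis cascade:
  F = 1.374 + (2.917 − 1)/0.7278 + (1.445 − 1)/0.2495 = 5.794
NF = 10 log₁₀(5.794) = 7.63 dB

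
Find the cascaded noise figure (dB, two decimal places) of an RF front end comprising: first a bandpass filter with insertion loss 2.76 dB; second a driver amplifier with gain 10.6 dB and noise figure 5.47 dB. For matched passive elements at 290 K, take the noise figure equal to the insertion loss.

Convert to linear (a loss of L dB is a gain of −L dB): F_i = 10^(NF_i/10), G_i = 10^(G_i,dB/10)
  Stage 1: F_1 = 10^(2.76/10) = 1.888, G_1 = 10^(−2.76/10) = 0.5297
  Stage 2: F_2 = 10^(5.47/10) = 3.524, G_2 = 10^(10.6/10) = 11.48
Friis cascade:
  F = 1.888 + (3.524 − 1)/0.5297 = 6.653
NF = 10 log₁₀(6.653) = 8.23 dB

8.23 dB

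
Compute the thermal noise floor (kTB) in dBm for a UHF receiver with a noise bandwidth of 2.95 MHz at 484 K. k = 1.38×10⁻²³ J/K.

P_n = kTB = 1.38×10⁻²³ × 484 × 2.95×10⁶ = 1.97×10⁻¹⁴ W
In dBm: 10 log₁₀(1.97×10⁻¹⁴ / 10⁻³) = −107.1 dBm

−107.1 dBm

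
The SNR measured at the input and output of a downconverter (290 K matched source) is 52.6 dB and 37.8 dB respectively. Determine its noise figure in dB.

NF (dB) = SNR_in(dB) − SNR_out(dB) when the source is at T₀
NF = 52.6 − 37.8 = 14.8 dB

14.8 dB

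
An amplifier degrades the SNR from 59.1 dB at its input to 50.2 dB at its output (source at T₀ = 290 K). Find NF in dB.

8.9 dB

NF (dB) = SNR_in(dB) − SNR_out(dB) when the source is at T₀
NF = 59.1 − 50.2 = 8.9 dB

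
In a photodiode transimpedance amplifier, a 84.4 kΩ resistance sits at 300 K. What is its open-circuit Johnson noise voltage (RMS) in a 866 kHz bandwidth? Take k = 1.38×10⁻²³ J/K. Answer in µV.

34.8 µV

V_n = √(4kTRB)
4kTRB = 4 × 1.38×10⁻²³ × 300 × 8.44×10⁴ × 8.66×10⁵ = 1.21×10⁻⁹ V²
V_n = √(1.21×10⁻⁹) = 3.48×10⁻⁵ V = 34.8 µV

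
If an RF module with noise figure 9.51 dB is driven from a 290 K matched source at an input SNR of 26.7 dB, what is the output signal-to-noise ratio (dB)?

17.19 dB

By definition F = SNR_in/SNR_out, so in dB: SNR_out = SNR_in − NF
SNR_out = 26.7 − 9.51 = 17.19 dB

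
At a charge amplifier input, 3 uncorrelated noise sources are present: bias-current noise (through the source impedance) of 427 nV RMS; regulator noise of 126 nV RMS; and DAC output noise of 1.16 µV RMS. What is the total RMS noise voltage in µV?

Uncorrelated sources add in power (mean-square): V_tot = √(ΣV_i²)
V_tot = √[(4.27×10⁻⁷)² + (1.26×10⁻⁷)² + (1.16×10⁻⁶)²] = 1.24×10⁻⁶ V = 1.24 µV

1.24 µV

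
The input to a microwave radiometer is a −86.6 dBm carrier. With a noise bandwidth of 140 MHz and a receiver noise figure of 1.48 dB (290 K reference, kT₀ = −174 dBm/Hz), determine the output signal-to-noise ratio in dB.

4.5 dB

Noise floor: N = −174 + 10 log₁₀(B) + NF
10 log₁₀(1.40×10⁸) = 81.46 dB
N = −174 + 81.46 + 1.48 = −91.06 dBm
SNR = P_sig − N = −86.6 − (−91.06) = 4.46 dB → 4.5 dB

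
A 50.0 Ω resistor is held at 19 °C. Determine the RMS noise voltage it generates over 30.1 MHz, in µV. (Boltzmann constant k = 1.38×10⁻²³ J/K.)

T = 19 °C + 273.15 = 292.15 K
V_n = √(4kTRB)
4kTRB = 4 × 1.38×10⁻²³ × 292.15 × 5.00×10¹ × 3.01×10⁷ = 2.43×10⁻¹¹ V²
V_n = √(2.43×10⁻¹¹) = 4.93×10⁻⁶ V = 4.93 µV

4.93 µV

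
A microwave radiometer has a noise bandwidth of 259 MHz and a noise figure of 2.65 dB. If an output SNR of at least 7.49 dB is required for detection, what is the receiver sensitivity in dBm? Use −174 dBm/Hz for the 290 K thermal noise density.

Sensitivity = −174 + 10 log₁₀(B) + NF + SNR_min
= −174 + 84.13 + 2.65 + 7.49
= −79.73 dBm → −79.7 dBm

−79.7 dBm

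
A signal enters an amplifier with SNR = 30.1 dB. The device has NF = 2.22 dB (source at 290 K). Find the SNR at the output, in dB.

By definition F = SNR_in/SNR_out, so in dB: SNR_out = SNR_in − NF
SNR_out = 30.1 − 2.22 = 27.88 dB

27.88 dB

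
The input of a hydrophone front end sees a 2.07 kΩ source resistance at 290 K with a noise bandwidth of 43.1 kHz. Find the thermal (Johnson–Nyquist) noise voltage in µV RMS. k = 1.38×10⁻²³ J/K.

V_n = √(4kTRB)
4kTRB = 4 × 1.38×10⁻²³ × 290 × 2.07×10³ × 4.31×10⁴ = 1.43×10⁻¹² V²
V_n = √(1.43×10⁻¹²) = 1.20×10⁻⁶ V = 1.20 µV

1.20 µV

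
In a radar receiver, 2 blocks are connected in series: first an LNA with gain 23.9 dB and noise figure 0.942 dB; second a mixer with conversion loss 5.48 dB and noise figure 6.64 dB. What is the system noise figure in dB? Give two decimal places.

Convert to linear (a loss of L dB is a gain of −L dB): F_i = 10^(NF_i/10), G_i = 10^(G_i,dB/10)
  Stage 1: F_1 = 10^(0.942/10) = 1.242, G_1 = 10^(23.9/10) = 245.5
  Stage 2: F_2 = 10^(6.64/10) = 4.613, G_2 = 10^(−5.48/10) = 0.2831
Friis cascade:
  F = 1.242 + (4.613 − 1)/245.5 = 1.257
NF = 10 log₁₀(1.257) = 0.99 dB

0.99 dB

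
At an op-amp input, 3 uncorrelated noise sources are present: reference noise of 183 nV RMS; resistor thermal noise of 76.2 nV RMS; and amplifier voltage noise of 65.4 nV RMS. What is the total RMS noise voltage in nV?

Uncorrelated sources add in power (mean-square): V_tot = √(ΣV_i²)
V_tot = √[(1.83×10⁻⁷)² + (7.62×10⁻⁸)² + (6.54×10⁻⁸)²] = 2.09×10⁻⁷ V = 209 nV

209 nV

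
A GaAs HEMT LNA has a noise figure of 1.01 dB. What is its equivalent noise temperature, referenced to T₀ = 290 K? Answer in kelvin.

75.9 K

F = 10^(1.01/10) = 1.26183
T_e = (F − 1)·T₀ = (1.26183 − 1) × 290 = 75.9 K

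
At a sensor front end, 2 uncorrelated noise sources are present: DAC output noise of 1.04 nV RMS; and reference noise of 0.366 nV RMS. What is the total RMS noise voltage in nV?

Uncorrelated sources add in power (mean-square): V_tot = √(ΣV_i²)
V_tot = √[(1.04×10⁻⁹)² + (3.66×10⁻¹⁰)²] = 1.10×10⁻⁹ V = 1.10 nV

1.10 nV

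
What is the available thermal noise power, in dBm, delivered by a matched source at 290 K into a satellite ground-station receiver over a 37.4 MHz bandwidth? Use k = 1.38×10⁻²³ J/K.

P_n = kTB = 1.38×10⁻²³ × 290 × 3.74×10⁷ = 1.50×10⁻¹³ W
In dBm: 10 log₁₀(1.50×10⁻¹³ / 10⁻³) = −98.2 dBm

−98.2 dBm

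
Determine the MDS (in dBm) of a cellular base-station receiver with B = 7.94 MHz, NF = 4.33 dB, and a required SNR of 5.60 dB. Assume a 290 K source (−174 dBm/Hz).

−95.1 dBm

Sensitivity = −174 + 10 log₁₀(B) + NF + SNR_min
= −174 + 69 + 4.33 + 5.60
= −95.07 dBm → −95.1 dBm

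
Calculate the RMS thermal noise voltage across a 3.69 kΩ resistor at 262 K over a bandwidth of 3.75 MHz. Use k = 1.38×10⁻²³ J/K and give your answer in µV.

14.1 µV

V_n = √(4kTRB)
4kTRB = 4 × 1.38×10⁻²³ × 262 × 3.69×10³ × 3.75×10⁶ = 2.00×10⁻¹⁰ V²
V_n = √(2.00×10⁻¹⁰) = 1.41×10⁻⁵ V = 14.1 µV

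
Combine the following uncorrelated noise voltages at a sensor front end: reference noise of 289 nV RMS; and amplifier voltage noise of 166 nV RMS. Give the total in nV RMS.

Uncorrelated sources add in power (mean-square): V_tot = √(ΣV_i²)
V_tot = √[(2.89×10⁻⁷)² + (1.66×10⁻⁷)²] = 3.33×10⁻⁷ V = 333 nV

333 nV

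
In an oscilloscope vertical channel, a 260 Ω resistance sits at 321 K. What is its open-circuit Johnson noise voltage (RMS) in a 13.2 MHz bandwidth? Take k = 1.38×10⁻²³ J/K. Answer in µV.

7.80 µV

V_n = √(4kTRB)
4kTRB = 4 × 1.38×10⁻²³ × 321 × 2.60×10² × 1.32×10⁷ = 6.08×10⁻¹¹ V²
V_n = √(6.08×10⁻¹¹) = 7.80×10⁻⁶ V = 7.80 µV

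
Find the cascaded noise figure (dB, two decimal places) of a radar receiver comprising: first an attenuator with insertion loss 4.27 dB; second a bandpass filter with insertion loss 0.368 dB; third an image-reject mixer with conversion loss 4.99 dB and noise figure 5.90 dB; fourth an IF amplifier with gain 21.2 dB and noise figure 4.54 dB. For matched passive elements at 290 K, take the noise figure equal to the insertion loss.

14.51 dB

Convert to linear (a loss of L dB is a gain of −L dB): F_i = 10^(NF_i/10), G_i = 10^(G_i,dB/10)
  Stage 1: F_1 = 10^(4.27/10) = 2.673, G_1 = 10^(−4.27/10) = 0.3741
  Stage 2: F_2 = 10^(0.368/10) = 1.088, G_2 = 10^(−0.368/10) = 0.9188
  Stage 3: F_3 = 10^(5.90/10) = 3.890, G_3 = 10^(−4.99/10) = 0.3170
  Stage 4: F_4 = 10^(4.54/10) = 2.844, G_4 = 10^(21.2/10) = 131.8
Friis cascade:
  F = 2.673 + (1.088 − 1)/0.3741 + (3.890 − 1)/0.3437 + (2.844 − 1)/0.1089 = 28.25
NF = 10 log₁₀(28.25) = 14.51 dB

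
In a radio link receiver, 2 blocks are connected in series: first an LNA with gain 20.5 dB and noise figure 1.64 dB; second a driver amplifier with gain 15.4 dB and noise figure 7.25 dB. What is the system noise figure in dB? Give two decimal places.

Convert to linear (a loss of L dB is a gain of −L dB): F_i = 10^(NF_i/10), G_i = 10^(G_i,dB/10)
  Stage 1: F_1 = 10^(1.64/10) = 1.459, G_1 = 10^(20.5/10) = 112.2
  Stage 2: F_2 = 10^(7.25/10) = 5.309, G_2 = 10^(15.4/10) = 34.67
Friis cascade:
  F = 1.459 + (5.309 − 1)/112.2 = 1.497
NF = 10 log₁₀(1.497) = 1.75 dB

1.75 dB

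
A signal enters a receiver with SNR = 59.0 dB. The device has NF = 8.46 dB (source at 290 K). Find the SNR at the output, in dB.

By definition F = SNR_in/SNR_out, so in dB: SNR_out = SNR_in − NF
SNR_out = 59.0 − 8.46 = 50.54 dB

50.54 dB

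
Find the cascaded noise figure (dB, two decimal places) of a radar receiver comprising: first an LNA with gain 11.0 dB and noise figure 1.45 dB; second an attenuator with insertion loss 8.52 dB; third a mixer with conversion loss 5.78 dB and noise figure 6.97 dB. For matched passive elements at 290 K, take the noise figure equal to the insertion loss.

6.16 dB

Convert to linear (a loss of L dB is a gain of −L dB): F_i = 10^(NF_i/10), G_i = 10^(G_i,dB/10)
  Stage 1: F_1 = 10^(1.45/10) = 1.396, G_1 = 10^(11.0/10) = 12.59
  Stage 2: F_2 = 10^(8.52/10) = 7.112, G_2 = 10^(−8.52/10) = 0.1406
  Stage 3: F_3 = 10^(6.97/10) = 4.977, G_3 = 10^(−5.78/10) = 0.2642
Friis cascade:
  F = 1.396 + (7.112 − 1)/12.59 + (4.977 − 1)/1.770 = 4.129
NF = 10 log₁₀(4.129) = 6.16 dB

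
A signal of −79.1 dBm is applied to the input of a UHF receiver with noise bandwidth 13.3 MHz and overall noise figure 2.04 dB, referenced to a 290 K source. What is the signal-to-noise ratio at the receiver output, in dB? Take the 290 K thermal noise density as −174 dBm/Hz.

Noise floor: N = −174 + 10 log₁₀(B) + NF
10 log₁₀(1.33×10⁷) = 71.24 dB
N = −174 + 71.24 + 2.04 = −100.72 dBm
SNR = P_sig − N = −79.1 − (−100.72) = 21.62 dB → 21.6 dB

21.6 dB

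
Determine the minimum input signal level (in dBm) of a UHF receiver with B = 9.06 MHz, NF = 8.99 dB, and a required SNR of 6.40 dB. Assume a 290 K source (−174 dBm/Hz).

−89.0 dBm

Sensitivity = −174 + 10 log₁₀(B) + NF + SNR_min
= −174 + 69.57 + 8.99 + 6.40
= −89.04 dBm → −89.0 dBm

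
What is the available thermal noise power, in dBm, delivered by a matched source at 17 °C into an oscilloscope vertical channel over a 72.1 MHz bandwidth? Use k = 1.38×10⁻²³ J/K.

T = 17 °C + 273.15 = 290.15 K
P_n = kTB = 1.38×10⁻²³ × 290.15 × 7.21×10⁷ = 2.89×10⁻¹³ W
In dBm: 10 log₁₀(2.89×10⁻¹³ / 10⁻³) = −95.4 dBm

−95.4 dBm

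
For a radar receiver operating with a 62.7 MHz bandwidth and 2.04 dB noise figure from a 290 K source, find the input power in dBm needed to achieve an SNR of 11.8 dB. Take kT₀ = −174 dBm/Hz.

Sensitivity = −174 + 10 log₁₀(B) + NF + SNR_min
= −174 + 77.97 + 2.04 + 11.8
= −82.19 dBm → −82.2 dBm

−82.2 dBm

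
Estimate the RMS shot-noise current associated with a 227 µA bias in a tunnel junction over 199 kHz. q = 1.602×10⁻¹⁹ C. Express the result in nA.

I_n = √(2qI·B)
2qI·B = 2 × 1.602×10⁻¹⁹ × 2.27×10⁻⁴ × 1.99×10⁵ = 1.45×10⁻¹⁷ A²
I_n = √(1.45×10⁻¹⁷) = 3.80×10⁻⁹ A = 3.80 nA

3.80 nA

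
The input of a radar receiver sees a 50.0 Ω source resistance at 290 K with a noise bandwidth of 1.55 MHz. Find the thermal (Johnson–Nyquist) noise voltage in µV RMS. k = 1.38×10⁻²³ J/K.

V_n = √(4kTRB)
4kTRB = 4 × 1.38×10⁻²³ × 290 × 5.00×10¹ × 1.55×10⁶ = 1.24×10⁻¹² V²
V_n = √(1.24×10⁻¹²) = 1.11×10⁻⁶ V = 1.11 µV

1.11 µV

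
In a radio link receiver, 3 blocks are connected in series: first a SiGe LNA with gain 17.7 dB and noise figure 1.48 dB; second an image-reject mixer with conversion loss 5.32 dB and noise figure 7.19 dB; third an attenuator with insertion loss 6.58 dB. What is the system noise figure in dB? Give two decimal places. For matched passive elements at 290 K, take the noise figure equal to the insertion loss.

2.26 dB

Convert to linear (a loss of L dB is a gain of −L dB): F_i = 10^(NF_i/10), G_i = 10^(G_i,dB/10)
  Stage 1: F_1 = 10^(1.48/10) = 1.406, G_1 = 10^(17.7/10) = 58.88
  Stage 2: F_2 = 10^(7.19/10) = 5.236, G_2 = 10^(−5.32/10) = 0.2938
  Stage 3: F_3 = 10^(6.58/10) = 4.550, G_3 = 10^(−6.58/10) = 0.2198
Friis cascade:
  F = 1.406 + (5.236 − 1)/58.88 + (4.550 − 1)/17.30 = 1.683
NF = 10 log₁₀(1.683) = 2.26 dB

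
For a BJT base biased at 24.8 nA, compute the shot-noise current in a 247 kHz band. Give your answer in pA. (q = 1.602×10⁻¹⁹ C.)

44.3 pA

I_n = √(2qI·B)
2qI·B = 2 × 1.602×10⁻¹⁹ × 2.48×10⁻⁸ × 2.47×10⁵ = 1.96×10⁻²¹ A²
I_n = √(1.96×10⁻²¹) = 4.43×10⁻¹¹ A = 44.3 pA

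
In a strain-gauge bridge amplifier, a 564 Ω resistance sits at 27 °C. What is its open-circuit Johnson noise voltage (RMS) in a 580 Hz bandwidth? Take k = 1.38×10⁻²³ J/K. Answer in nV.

73.6 nV

T = 27 °C + 273.15 = 300.15 K
V_n = √(4kTRB)
4kTRB = 4 × 1.38×10⁻²³ × 300.15 × 5.64×10² × 5.80×10² = 5.42×10⁻¹⁵ V²
V_n = √(5.42×10⁻¹⁵) = 7.36×10⁻⁸ V = 73.6 nV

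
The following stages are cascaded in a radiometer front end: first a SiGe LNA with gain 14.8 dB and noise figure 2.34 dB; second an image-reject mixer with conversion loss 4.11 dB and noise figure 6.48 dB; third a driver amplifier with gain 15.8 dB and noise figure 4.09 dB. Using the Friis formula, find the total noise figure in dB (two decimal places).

2.93 dB

Convert to linear (a loss of L dB is a gain of −L dB): F_i = 10^(NF_i/10), G_i = 10^(G_i,dB/10)
  Stage 1: F_1 = 10^(2.34/10) = 1.714, G_1 = 10^(14.8/10) = 30.20
  Stage 2: F_2 = 10^(6.48/10) = 4.446, G_2 = 10^(−4.11/10) = 0.3882
  Stage 3: F_3 = 10^(4.09/10) = 2.564, G_3 = 10^(15.8/10) = 38.02
Friis cascade:
  F = 1.714 + (4.446 − 1)/30.20 + (2.564 − 1)/11.72 = 1.962
NF = 10 log₁₀(1.962) = 2.93 dB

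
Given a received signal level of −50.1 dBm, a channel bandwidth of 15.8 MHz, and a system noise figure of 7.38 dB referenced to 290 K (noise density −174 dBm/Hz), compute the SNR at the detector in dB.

Noise floor: N = −174 + 10 log₁₀(B) + NF
10 log₁₀(1.58×10⁷) = 71.99 dB
N = −174 + 71.99 + 7.38 = −94.63 dBm
SNR = P_sig − N = −50.1 − (−94.63) = 44.53 dB → 44.5 dB

44.5 dB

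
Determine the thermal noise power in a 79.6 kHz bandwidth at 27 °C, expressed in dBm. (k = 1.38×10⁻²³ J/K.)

T = 27 °C + 273.15 = 300.15 K
P_n = kTB = 1.38×10⁻²³ × 300.15 × 7.96×10⁴ = 3.30×10⁻¹⁶ W
In dBm: 10 log₁₀(3.30×10⁻¹⁶ / 10⁻³) = −124.8 dBm

−124.8 dBm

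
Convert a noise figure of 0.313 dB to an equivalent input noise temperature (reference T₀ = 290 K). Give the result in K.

F = 10^(0.313/10) = 1.07473
T_e = (F − 1)·T₀ = (1.07473 − 1) × 290 = 21.7 K

21.7 K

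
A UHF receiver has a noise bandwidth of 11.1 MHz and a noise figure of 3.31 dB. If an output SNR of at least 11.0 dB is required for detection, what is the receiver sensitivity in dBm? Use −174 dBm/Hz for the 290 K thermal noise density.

Sensitivity = −174 + 10 log₁₀(B) + NF + SNR_min
= −174 + 70.45 + 3.31 + 11.0
= −89.24 dBm → −89.2 dBm

−89.2 dBm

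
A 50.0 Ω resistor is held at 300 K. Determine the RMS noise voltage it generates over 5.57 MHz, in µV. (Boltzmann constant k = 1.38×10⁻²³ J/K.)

V_n = √(4kTRB)
4kTRB = 4 × 1.38×10⁻²³ × 300 × 5.00×10¹ × 5.57×10⁶ = 4.61×10⁻¹² V²
V_n = √(4.61×10⁻¹²) = 2.15×10⁻⁶ V = 2.15 µV

2.15 µV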